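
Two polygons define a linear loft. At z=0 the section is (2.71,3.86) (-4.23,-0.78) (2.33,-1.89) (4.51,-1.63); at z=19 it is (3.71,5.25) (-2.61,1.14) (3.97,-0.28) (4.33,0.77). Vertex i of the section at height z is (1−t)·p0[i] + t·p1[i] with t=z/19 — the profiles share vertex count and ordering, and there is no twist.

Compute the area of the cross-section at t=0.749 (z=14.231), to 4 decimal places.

Cross-section at t=0.749: each vertex is (1-t)·p0[i] + t·p1[i].
  v1: (1-0.749)·(2.71,3.86) + 0.749·(3.71,5.25) = (3.4590,4.9011)
  v2: (1-0.749)·(-4.23,-0.78) + 0.749·(-2.61,1.14) = (-3.0166,0.6581)
  v3: (1-0.749)·(2.33,-1.89) + 0.749·(3.97,-0.28) = (3.5584,-0.6841)
  v4: (1-0.749)·(4.51,-1.63) + 0.749·(4.33,0.77) = (4.3752,0.1676)
Shoelace sum Σ(x_i·y_{i+1} − x_{i+1}·y_i):
  i=1: 3.4590·0.6581 − -3.0166·4.9011 = +17.0611 (running +17.0611)
  i=2: -3.0166·-0.6841 − 3.5584·0.6581 = -0.2780 (running +16.7831)
  i=3: 3.5584·0.1676 − 4.3752·-0.6841 = +3.5895 (running +20.3726)
  i=4: 4.3752·4.9011 − 3.4590·0.1676 = +20.8635 (running +41.2361)
Area = |Σ|/2 = |41.2361|/2 = 20.6180

Area at t=0.749: 20.6180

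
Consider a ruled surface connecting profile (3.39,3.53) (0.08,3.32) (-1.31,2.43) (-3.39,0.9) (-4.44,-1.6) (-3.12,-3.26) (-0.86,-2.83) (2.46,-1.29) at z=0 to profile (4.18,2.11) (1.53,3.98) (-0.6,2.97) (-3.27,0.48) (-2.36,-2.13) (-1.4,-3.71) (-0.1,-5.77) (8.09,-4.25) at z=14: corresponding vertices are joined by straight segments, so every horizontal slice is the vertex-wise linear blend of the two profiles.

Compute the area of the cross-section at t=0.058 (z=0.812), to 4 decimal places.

Area at t=0.058: 35.9924

Cross-section at t=0.058: each vertex is (1-t)·p0[i] + t·p1[i].
  v1: (1-0.058)·(3.39,3.53) + 0.058·(4.18,2.11) = (3.4358,3.4476)
  v2: (1-0.058)·(0.08,3.32) + 0.058·(1.53,3.98) = (0.1641,3.3583)
  v3: (1-0.058)·(-1.31,2.43) + 0.058·(-0.6,2.97) = (-1.2688,2.4613)
  v4: (1-0.058)·(-3.39,0.9) + 0.058·(-3.27,0.48) = (-3.3830,0.8756)
  v5: (1-0.058)·(-4.44,-1.6) + 0.058·(-2.36,-2.13) = (-4.3194,-1.6307)
  v6: (1-0.058)·(-3.12,-3.26) + 0.058·(-1.4,-3.71) = (-3.0202,-3.2861)
  v7: (1-0.058)·(-0.86,-2.83) + 0.058·(-0.1,-5.77) = (-0.8159,-3.0005)
  v8: (1-0.058)·(2.46,-1.29) + 0.058·(8.09,-4.25) = (2.7865,-1.4617)
Shoelace sum Σ(x_i·y_{i+1} − x_{i+1}·y_i):
  i=1: 3.4358·3.3583 − 0.1641·3.4476 = +10.9727 (running +10.9727)
  i=2: 0.1641·2.4613 − -1.2688·3.3583 = +4.6650 (running +15.6376)
  i=3: -1.2688·0.8756 − -3.3830·2.4613 = +7.2157 (running +22.8534)
  i=4: -3.3830·-1.6307 − -4.3194·0.8756 = +9.2991 (running +32.1524)
  i=5: -4.3194·-3.2861 − -3.0202·-1.6307 = +9.2686 (running +41.4210)
  i=6: -3.0202·-3.0005 − -0.8159·-3.2861 = +6.3811 (running +47.8021)
  i=7: -0.8159·-1.4617 − 2.7865·-3.0005 = +9.5537 (running +57.3558)
  i=8: 2.7865·3.4476 − 3.4358·-1.4617 = +14.6291 (running +71.9849)
Area = |Σ|/2 = |71.9849|/2 = 35.9924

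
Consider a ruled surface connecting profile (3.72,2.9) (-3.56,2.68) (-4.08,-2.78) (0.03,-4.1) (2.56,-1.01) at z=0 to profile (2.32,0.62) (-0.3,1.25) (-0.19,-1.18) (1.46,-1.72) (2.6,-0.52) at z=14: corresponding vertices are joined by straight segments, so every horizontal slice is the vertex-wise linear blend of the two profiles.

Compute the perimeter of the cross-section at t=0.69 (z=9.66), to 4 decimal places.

Perimeter at t=0.69: 14.3717

Cross-section at t=0.69: each vertex is (1-t)·p0[i] + t·p1[i].
  v1: (1-0.69)·(3.72,2.9) + 0.69·(2.32,0.62) = (2.7540,1.3268)
  v2: (1-0.69)·(-3.56,2.68) + 0.69·(-0.3,1.25) = (-1.3106,1.6933)
  v3: (1-0.69)·(-4.08,-2.78) + 0.69·(-0.19,-1.18) = (-1.3959,-1.6760)
  v4: (1-0.69)·(0.03,-4.1) + 0.69·(1.46,-1.72) = (1.0167,-2.4578)
  v5: (1-0.69)·(2.56,-1.01) + 0.69·(2.6,-0.52) = (2.5876,-0.6719)
Perimeter = Σ |v_{i+1} − v_i|:
  edge 1→2: √(-4.0646² + 0.3665²) = 4.0811 (running 4.0811)
  edge 2→3: √(-0.0853² + -3.3693²) = 3.3704 (running 7.4515)
  edge 3→4: √(2.4126² + -0.7818²) = 2.5361 (running 9.9876)
  edge 4→5: √(1.5709² + 1.7859²) = 2.3785 (running 12.3661)
  edge 5→1: √(0.1664² + 1.9987²) = 2.0056 (running 14.3717)
Perimeter = 14.3717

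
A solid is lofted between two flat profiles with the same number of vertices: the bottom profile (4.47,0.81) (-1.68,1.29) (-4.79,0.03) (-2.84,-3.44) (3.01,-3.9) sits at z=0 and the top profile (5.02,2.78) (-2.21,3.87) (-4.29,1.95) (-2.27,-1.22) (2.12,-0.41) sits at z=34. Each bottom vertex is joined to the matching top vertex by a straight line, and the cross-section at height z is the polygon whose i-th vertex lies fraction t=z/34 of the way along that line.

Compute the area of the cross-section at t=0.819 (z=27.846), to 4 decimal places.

Area at t=0.819: 30.5597

Cross-section at t=0.819: each vertex is (1-t)·p0[i] + t·p1[i].
  v1: (1-0.819)·(4.47,0.81) + 0.819·(5.02,2.78) = (4.9204,2.4234)
  v2: (1-0.819)·(-1.68,1.29) + 0.819·(-2.21,3.87) = (-2.1141,3.4030)
  v3: (1-0.819)·(-4.79,0.03) + 0.819·(-4.29,1.95) = (-4.3805,1.6025)
  v4: (1-0.819)·(-2.84,-3.44) + 0.819·(-2.27,-1.22) = (-2.3732,-1.6218)
  v5: (1-0.819)·(3.01,-3.9) + 0.819·(2.12,-0.41) = (2.2811,-1.0417)
Shoelace sum Σ(x_i·y_{i+1} − x_{i+1}·y_i):
  i=1: 4.9204·3.4030 − -2.1141·2.4234 = +21.8677 (running +21.8677)
  i=2: -2.1141·1.6025 − -4.3805·3.4030 = +11.5192 (running +33.3869)
  i=3: -4.3805·-1.6218 − -2.3732·1.6025 = +10.9073 (running +44.2942)
  i=4: -2.3732·-1.0417 − 2.2811·-1.6218 = +6.1716 (running +50.4658)
  i=5: 2.2811·2.4234 − 4.9204·-1.0417 = +10.6536 (running +61.1195)
Area = |Σ|/2 = |61.1195|/2 = 30.5597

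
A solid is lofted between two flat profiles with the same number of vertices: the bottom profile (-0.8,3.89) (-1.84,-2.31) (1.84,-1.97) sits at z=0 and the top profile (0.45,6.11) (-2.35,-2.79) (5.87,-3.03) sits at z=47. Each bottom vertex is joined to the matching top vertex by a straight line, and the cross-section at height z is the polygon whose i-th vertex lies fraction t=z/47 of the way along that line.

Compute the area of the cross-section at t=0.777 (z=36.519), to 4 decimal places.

Area at t=0.777: 30.0371

Cross-section at t=0.777: each vertex is (1-t)·p0[i] + t·p1[i].
  v1: (1-0.777)·(-0.8,3.89) + 0.777·(0.45,6.11) = (0.1713,5.6149)
  v2: (1-0.777)·(-1.84,-2.31) + 0.777·(-2.35,-2.79) = (-2.2363,-2.6830)
  v3: (1-0.777)·(1.84,-1.97) + 0.777·(5.87,-3.03) = (4.9713,-2.7936)
Shoelace sum Σ(x_i·y_{i+1} − x_{i+1}·y_i):
  i=1: 0.1713·-2.6830 − -2.2363·5.6149 = +12.0971 (running +12.0971)
  i=2: -2.2363·-2.7936 − 4.9713·-2.6830 = +19.5851 (running +31.6822)
  i=3: 4.9713·5.6149 − 0.1713·-2.7936 = +28.3920 (running +60.0742)
Area = |Σ|/2 = |60.0742|/2 = 30.0371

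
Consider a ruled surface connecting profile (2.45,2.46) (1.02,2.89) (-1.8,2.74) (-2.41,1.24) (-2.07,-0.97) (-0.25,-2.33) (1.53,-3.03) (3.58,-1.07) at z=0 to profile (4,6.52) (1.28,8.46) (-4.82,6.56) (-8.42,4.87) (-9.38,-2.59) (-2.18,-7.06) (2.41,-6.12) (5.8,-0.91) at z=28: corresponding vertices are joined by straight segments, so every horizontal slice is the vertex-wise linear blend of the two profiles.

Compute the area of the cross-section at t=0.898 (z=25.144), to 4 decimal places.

Area at t=0.898: 149.1061

Cross-section at t=0.898: each vertex is (1-t)·p0[i] + t·p1[i].
  v1: (1-0.898)·(2.45,2.46) + 0.898·(4,6.52) = (3.8419,6.1059)
  v2: (1-0.898)·(1.02,2.89) + 0.898·(1.28,8.46) = (1.2535,7.8919)
  v3: (1-0.898)·(-1.8,2.74) + 0.898·(-4.82,6.56) = (-4.5120,6.1704)
  v4: (1-0.898)·(-2.41,1.24) + 0.898·(-8.42,4.87) = (-7.8070,4.4997)
  v5: (1-0.898)·(-2.07,-0.97) + 0.898·(-9.38,-2.59) = (-8.6344,-2.4248)
  v6: (1-0.898)·(-0.25,-2.33) + 0.898·(-2.18,-7.06) = (-1.9831,-6.5775)
  v7: (1-0.898)·(1.53,-3.03) + 0.898·(2.41,-6.12) = (2.3202,-5.8048)
  v8: (1-0.898)·(3.58,-1.07) + 0.898·(5.8,-0.91) = (5.5736,-0.9263)
Shoelace sum Σ(x_i·y_{i+1} − x_{i+1}·y_i):
  i=1: 3.8419·7.8919 − 1.2535·6.1059 = +22.6661 (running +22.6661)
  i=2: 1.2535·6.1704 − -4.5120·7.8919 = +43.3422 (running +66.0083)
  i=3: -4.5120·4.4997 − -7.8070·6.1704 = +27.8692 (running +93.8775)
  i=4: -7.8070·-2.4248 − -8.6344·4.4997 = +57.7825 (running +151.6601)
  i=5: -8.6344·-6.5775 − -1.9831·-2.4248 = +51.9843 (running +203.6444)
  i=6: -1.9831·-5.8048 − 2.3202·-6.5775 = +26.7732 (running +230.4176)
  i=7: 2.3202·-0.9263 − 5.5736·-5.8048 = +30.2042 (running +260.6219)
  i=8: 5.5736·6.1059 − 3.8419·-0.9263 = +37.5903 (running +298.2122)
Area = |Σ|/2 = |298.2122|/2 = 149.1061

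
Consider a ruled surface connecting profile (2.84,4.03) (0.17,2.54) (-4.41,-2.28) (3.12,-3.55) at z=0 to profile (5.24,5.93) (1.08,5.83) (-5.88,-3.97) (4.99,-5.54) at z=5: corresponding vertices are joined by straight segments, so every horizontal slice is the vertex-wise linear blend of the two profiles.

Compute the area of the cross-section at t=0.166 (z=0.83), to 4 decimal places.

Cross-section at t=0.166: each vertex is (1-t)·p0[i] + t·p1[i].
  v1: (1-0.166)·(2.84,4.03) + 0.166·(5.24,5.93) = (3.2384,4.3454)
  v2: (1-0.166)·(0.17,2.54) + 0.166·(1.08,5.83) = (0.3211,3.0861)
  v3: (1-0.166)·(-4.41,-2.28) + 0.166·(-5.88,-3.97) = (-4.6540,-2.5605)
  v4: (1-0.166)·(3.12,-3.55) + 0.166·(4.99,-5.54) = (3.4304,-3.8803)
Shoelace sum Σ(x_i·y_{i+1} − x_{i+1}·y_i):
  i=1: 3.2384·3.0861 − 0.3211·4.3454 = +8.5990 (running +8.5990)
  i=2: 0.3211·-2.5605 − -4.6540·3.0861 = +13.5409 (running +22.1399)
  i=3: -4.6540·-3.8803 − 3.4304·-2.5605 = +26.8429 (running +48.9828)
  i=4: 3.4304·4.3454 − 3.2384·-3.8803 = +27.4726 (running +76.4554)
Area = |Σ|/2 = |76.4554|/2 = 38.2277

Area at t=0.166: 38.2277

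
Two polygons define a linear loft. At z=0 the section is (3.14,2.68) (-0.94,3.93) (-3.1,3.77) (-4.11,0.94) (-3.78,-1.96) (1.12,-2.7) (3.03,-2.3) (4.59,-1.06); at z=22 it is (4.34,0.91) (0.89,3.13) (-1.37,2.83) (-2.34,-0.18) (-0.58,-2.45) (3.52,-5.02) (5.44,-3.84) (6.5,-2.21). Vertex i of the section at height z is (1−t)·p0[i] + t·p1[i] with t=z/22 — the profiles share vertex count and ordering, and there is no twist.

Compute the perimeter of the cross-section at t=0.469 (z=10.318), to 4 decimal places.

Cross-section at t=0.469: each vertex is (1-t)·p0[i] + t·p1[i].
  v1: (1-0.469)·(3.14,2.68) + 0.469·(4.34,0.91) = (3.7028,1.8499)
  v2: (1-0.469)·(-0.94,3.93) + 0.469·(0.89,3.13) = (-0.0817,3.5548)
  v3: (1-0.469)·(-3.1,3.77) + 0.469·(-1.37,2.83) = (-2.2886,3.3291)
  v4: (1-0.469)·(-4.11,0.94) + 0.469·(-2.34,-0.18) = (-3.2799,0.4147)
  v5: (1-0.469)·(-3.78,-1.96) + 0.469·(-0.58,-2.45) = (-2.2792,-2.1898)
  v6: (1-0.469)·(1.12,-2.7) + 0.469·(3.52,-5.02) = (2.2456,-3.7881)
  v7: (1-0.469)·(3.03,-2.3) + 0.469·(5.44,-3.84) = (4.1603,-3.0223)
  v8: (1-0.469)·(4.59,-1.06) + 0.469·(6.5,-2.21) = (5.4858,-1.5993)
Perimeter = Σ |v_{i+1} − v_i|:
  edge 1→2: √(-3.7845² + 1.7049²) = 4.1508 (running 4.1508)
  edge 2→3: √(-2.2069² + -0.2257²) = 2.2184 (running 6.3692)
  edge 3→4: √(-0.9912² + -2.9144²) = 3.0784 (running 9.4476)
  edge 4→5: √(1.0007² + -2.6045²) = 2.7901 (running 12.2378)
  edge 5→6: √(4.5248² + -1.5983²) = 4.7988 (running 17.0365)
  edge 6→7: √(1.9147² + 0.7658²) = 2.0622 (running 19.0987)
  edge 7→8: √(1.3255² + 1.4229²) = 1.9446 (running 21.0433)
  edge 8→1: √(-1.7830² + 3.4492²) = 3.8828 (running 24.9262)
Perimeter = 24.9262

Perimeter at t=0.469: 24.9262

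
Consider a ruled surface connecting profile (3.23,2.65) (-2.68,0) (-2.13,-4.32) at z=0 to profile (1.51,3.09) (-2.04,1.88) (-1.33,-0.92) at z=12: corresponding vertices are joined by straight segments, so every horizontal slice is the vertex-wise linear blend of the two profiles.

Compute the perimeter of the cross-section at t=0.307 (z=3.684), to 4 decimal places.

Cross-section at t=0.307: each vertex is (1-t)·p0[i] + t·p1[i].
  v1: (1-0.307)·(3.23,2.65) + 0.307·(1.51,3.09) = (2.7020,2.7851)
  v2: (1-0.307)·(-2.68,0) + 0.307·(-2.04,1.88) = (-2.4835,0.5772)
  v3: (1-0.307)·(-2.13,-4.32) + 0.307·(-1.33,-0.92) = (-1.8844,-3.2762)
Perimeter = Σ |v_{i+1} − v_i|:
  edge 1→2: √(-5.1855² + -2.2079²) = 5.6360 (running 5.6360)
  edge 2→3: √(0.5991² + -3.8534²) = 3.8997 (running 9.5356)
  edge 3→1: √(4.5864² + 6.0613²) = 7.6009 (running 17.1365)
Perimeter = 17.1365

Perimeter at t=0.307: 17.1365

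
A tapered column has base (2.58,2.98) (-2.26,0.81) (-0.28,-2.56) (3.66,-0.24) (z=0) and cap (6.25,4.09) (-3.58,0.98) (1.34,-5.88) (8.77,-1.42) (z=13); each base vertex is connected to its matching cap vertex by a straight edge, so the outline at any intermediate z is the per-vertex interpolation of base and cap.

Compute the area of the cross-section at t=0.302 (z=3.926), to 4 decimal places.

Cross-section at t=0.302: each vertex is (1-t)·p0[i] + t·p1[i].
  v1: (1-0.302)·(2.58,2.98) + 0.302·(6.25,4.09) = (3.6883,3.3152)
  v2: (1-0.302)·(-2.26,0.81) + 0.302·(-3.58,0.98) = (-2.6586,0.8613)
  v3: (1-0.302)·(-0.28,-2.56) + 0.302·(1.34,-5.88) = (0.2092,-3.5626)
  v4: (1-0.302)·(3.66,-0.24) + 0.302·(8.77,-1.42) = (5.2032,-0.5964)
Shoelace sum Σ(x_i·y_{i+1} − x_{i+1}·y_i):
  i=1: 3.6883·0.8613 − -2.6586·3.3152 = +11.9909 (running +11.9909)
  i=2: -2.6586·-3.5626 − 0.2092·0.8613 = +9.2916 (running +21.2824)
  i=3: 0.2092·-0.5964 − 5.2032·-3.5626 = +18.4124 (running +39.6949)
  i=4: 5.2032·3.3152 − 3.6883·-0.5964 = +19.4494 (running +59.1443)
Area = |Σ|/2 = |59.1443|/2 = 29.5721

Area at t=0.302: 29.5721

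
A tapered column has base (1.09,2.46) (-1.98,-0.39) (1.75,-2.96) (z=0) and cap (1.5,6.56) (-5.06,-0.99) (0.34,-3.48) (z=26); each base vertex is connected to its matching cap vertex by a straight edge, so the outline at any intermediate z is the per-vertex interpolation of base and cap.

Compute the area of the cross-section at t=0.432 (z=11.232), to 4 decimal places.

Area at t=0.432: 16.6656

Cross-section at t=0.432: each vertex is (1-t)·p0[i] + t·p1[i].
  v1: (1-0.432)·(1.09,2.46) + 0.432·(1.5,6.56) = (1.2671,4.2312)
  v2: (1-0.432)·(-1.98,-0.39) + 0.432·(-5.06,-0.99) = (-3.3106,-0.6492)
  v3: (1-0.432)·(1.75,-2.96) + 0.432·(0.34,-3.48) = (1.1409,-3.1846)
Shoelace sum Σ(x_i·y_{i+1} − x_{i+1}·y_i):
  i=1: 1.2671·-0.6492 − -3.3106·4.2312 = +13.1850 (running +13.1850)
  i=2: -3.3106·-3.1846 − 1.1409·-0.6492 = +11.2836 (running +24.4686)
  i=3: 1.1409·4.2312 − 1.2671·-3.1846 = +8.8626 (running +33.3312)
Area = |Σ|/2 = |33.3312|/2 = 16.6656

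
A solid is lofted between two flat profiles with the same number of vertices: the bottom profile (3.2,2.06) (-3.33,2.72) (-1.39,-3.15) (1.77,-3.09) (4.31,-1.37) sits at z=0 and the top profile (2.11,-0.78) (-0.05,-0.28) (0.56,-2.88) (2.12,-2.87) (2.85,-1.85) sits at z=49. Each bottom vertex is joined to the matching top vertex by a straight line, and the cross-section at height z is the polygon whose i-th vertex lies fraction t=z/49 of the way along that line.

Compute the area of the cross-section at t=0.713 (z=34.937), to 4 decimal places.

Area at t=0.713: 10.3698

Cross-section at t=0.713: each vertex is (1-t)·p0[i] + t·p1[i].
  v1: (1-0.713)·(3.2,2.06) + 0.713·(2.11,-0.78) = (2.4228,0.0351)
  v2: (1-0.713)·(-3.33,2.72) + 0.713·(-0.05,-0.28) = (-0.9914,0.5810)
  v3: (1-0.713)·(-1.39,-3.15) + 0.713·(0.56,-2.88) = (0.0004,-2.9575)
  v4: (1-0.713)·(1.77,-3.09) + 0.713·(2.12,-2.87) = (2.0196,-2.9331)
  v5: (1-0.713)·(4.31,-1.37) + 0.713·(2.85,-1.85) = (3.2690,-1.7122)
Shoelace sum Σ(x_i·y_{i+1} − x_{i+1}·y_i):
  i=1: 2.4228·0.5810 − -0.9914·0.0351 = +1.4424 (running +1.4424)
  i=2: -0.9914·-2.9575 − 0.0004·0.5810 = +2.9317 (running +4.3742)
  i=3: 0.0004·-2.9331 − 2.0196·-2.9575 = +5.9718 (running +10.3459)
  i=4: 2.0196·-1.7122 − 3.2690·-2.9331 = +6.1305 (running +16.4765)
  i=5: 3.2690·0.0351 − 2.4228·-1.7122 = +4.2631 (running +20.7396)
Area = |Σ|/2 = |20.7396|/2 = 10.3698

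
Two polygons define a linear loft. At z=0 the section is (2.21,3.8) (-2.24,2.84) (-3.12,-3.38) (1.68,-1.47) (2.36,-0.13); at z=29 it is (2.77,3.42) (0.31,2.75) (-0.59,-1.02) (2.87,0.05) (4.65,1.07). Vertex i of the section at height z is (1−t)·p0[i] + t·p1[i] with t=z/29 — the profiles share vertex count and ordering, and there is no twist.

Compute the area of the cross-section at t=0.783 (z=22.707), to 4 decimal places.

Cross-section at t=0.783: each vertex is (1-t)·p0[i] + t·p1[i].
  v1: (1-0.783)·(2.21,3.8) + 0.783·(2.77,3.42) = (2.6485,3.5025)
  v2: (1-0.783)·(-2.24,2.84) + 0.783·(0.31,2.75) = (-0.2433,2.7695)
  v3: (1-0.783)·(-3.12,-3.38) + 0.783·(-0.59,-1.02) = (-1.1390,-1.5321)
  v4: (1-0.783)·(1.68,-1.47) + 0.783·(2.87,0.05) = (2.6118,-0.2798)
  v5: (1-0.783)·(2.36,-0.13) + 0.783·(4.65,1.07) = (4.1531,0.8096)
Shoelace sum Σ(x_i·y_{i+1} − x_{i+1}·y_i):
  i=1: 2.6485·2.7695 − -0.2433·3.5025 = +8.1874 (running +8.1874)
  i=2: -0.2433·-1.5321 − -1.1390·2.7695 = +3.5274 (running +11.7147)
  i=3: -1.1390·-0.2798 − 2.6118·-1.5321 = +4.3203 (running +16.0350)
  i=4: 2.6118·0.8096 − 4.1531·-0.2798 = +3.2767 (running +19.3117)
  i=5: 4.1531·3.5025 − 2.6485·0.8096 = +12.4018 (running +31.7135)
Area = |Σ|/2 = |31.7135|/2 = 15.8567

Area at t=0.783: 15.8567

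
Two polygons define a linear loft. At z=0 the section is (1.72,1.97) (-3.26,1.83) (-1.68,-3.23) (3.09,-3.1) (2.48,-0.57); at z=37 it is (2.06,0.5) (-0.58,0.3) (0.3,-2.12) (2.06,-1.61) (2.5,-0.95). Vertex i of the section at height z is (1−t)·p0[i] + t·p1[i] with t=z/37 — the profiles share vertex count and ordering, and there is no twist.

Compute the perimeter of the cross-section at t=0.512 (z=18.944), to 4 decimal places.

Cross-section at t=0.512: each vertex is (1-t)·p0[i] + t·p1[i].
  v1: (1-0.512)·(1.72,1.97) + 0.512·(2.06,0.5) = (1.8941,1.2174)
  v2: (1-0.512)·(-3.26,1.83) + 0.512·(-0.58,0.3) = (-1.8878,1.0466)
  v3: (1-0.512)·(-1.68,-3.23) + 0.512·(0.3,-2.12) = (-0.6662,-2.6617)
  v4: (1-0.512)·(3.09,-3.1) + 0.512·(2.06,-1.61) = (2.5626,-2.3371)
  v5: (1-0.512)·(2.48,-0.57) + 0.512·(2.5,-0.95) = (2.4902,-0.7646)
Perimeter = Σ |v_{i+1} − v_i|:
  edge 1→2: √(-3.7819² + -0.1707²) = 3.7858 (running 3.7858)
  edge 2→3: √(1.2216² + -3.7083²) = 3.9043 (running 7.6901)
  edge 3→4: √(3.2289² + 0.3246²) = 3.2452 (running 10.9353)
  edge 4→5: √(-0.0724² + 1.5726²) = 1.5742 (running 12.5095)
  edge 5→1: √(-0.5962² + 1.9819²) = 2.0696 (running 14.5791)
Perimeter = 14.5791

Perimeter at t=0.512: 14.5791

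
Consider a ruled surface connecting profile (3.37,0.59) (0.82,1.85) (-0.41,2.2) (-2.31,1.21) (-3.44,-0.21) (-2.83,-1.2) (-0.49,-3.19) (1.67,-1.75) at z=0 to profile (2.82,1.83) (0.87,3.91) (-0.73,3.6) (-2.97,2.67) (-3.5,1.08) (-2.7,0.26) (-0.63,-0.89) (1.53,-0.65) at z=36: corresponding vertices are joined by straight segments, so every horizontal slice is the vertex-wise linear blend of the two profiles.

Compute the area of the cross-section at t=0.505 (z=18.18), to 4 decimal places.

Cross-section at t=0.505: each vertex is (1-t)·p0[i] + t·p1[i].
  v1: (1-0.505)·(3.37,0.59) + 0.505·(2.82,1.83) = (3.0922,1.2162)
  v2: (1-0.505)·(0.82,1.85) + 0.505·(0.87,3.91) = (0.8453,2.8903)
  v3: (1-0.505)·(-0.41,2.2) + 0.505·(-0.73,3.6) = (-0.5716,2.9070)
  v4: (1-0.505)·(-2.31,1.21) + 0.505·(-2.97,2.67) = (-2.6433,1.9473)
  v5: (1-0.505)·(-3.44,-0.21) + 0.505·(-3.5,1.08) = (-3.4703,0.4415)
  v6: (1-0.505)·(-2.83,-1.2) + 0.505·(-2.7,0.26) = (-2.7644,-0.4627)
  v7: (1-0.505)·(-0.49,-3.19) + 0.505·(-0.63,-0.89) = (-0.5607,-2.0285)
  v8: (1-0.505)·(1.67,-1.75) + 0.505·(1.53,-0.65) = (1.5993,-1.1945)
Shoelace sum Σ(x_i·y_{i+1} − x_{i+1}·y_i):
  i=1: 3.0922·2.8903 − 0.8453·1.2162 = +7.9095 (running +7.9095)
  i=2: 0.8453·2.9070 − -0.5716·2.8903 = +4.1092 (running +12.0188)
  i=3: -0.5716·1.9473 − -2.6433·2.9070 = +6.5710 (running +18.5898)
  i=4: -2.6433·0.4415 − -3.4703·1.9473 = +5.5908 (running +24.1806)
  i=5: -3.4703·-0.4627 − -2.7644·0.4415 = +2.8260 (running +27.0066)
  i=6: -2.7644·-2.0285 − -0.5607·-0.4627 = +5.3480 (running +32.3547)
  i=7: -0.5607·-1.1945 − 1.5993·-2.0285 = +3.9139 (running +36.2686)
  i=8: 1.5993·1.2162 − 3.0922·-1.1945 = +5.6388 (running +41.9074)
Area = |Σ|/2 = |41.9074|/2 = 20.9537

Area at t=0.505: 20.9537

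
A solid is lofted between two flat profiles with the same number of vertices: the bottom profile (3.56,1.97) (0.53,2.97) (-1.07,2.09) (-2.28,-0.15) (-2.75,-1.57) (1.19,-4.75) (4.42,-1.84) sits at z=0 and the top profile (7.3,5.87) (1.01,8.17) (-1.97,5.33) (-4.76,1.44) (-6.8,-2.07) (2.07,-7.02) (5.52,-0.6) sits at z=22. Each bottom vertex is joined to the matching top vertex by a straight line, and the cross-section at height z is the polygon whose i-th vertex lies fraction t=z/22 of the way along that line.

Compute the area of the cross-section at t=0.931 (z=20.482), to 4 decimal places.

Area at t=0.931: 114.2427

Cross-section at t=0.931: each vertex is (1-t)·p0[i] + t·p1[i].
  v1: (1-0.931)·(3.56,1.97) + 0.931·(7.3,5.87) = (7.0419,5.6009)
  v2: (1-0.931)·(0.53,2.97) + 0.931·(1.01,8.17) = (0.9769,7.8112)
  v3: (1-0.931)·(-1.07,2.09) + 0.931·(-1.97,5.33) = (-1.9079,5.1064)
  v4: (1-0.931)·(-2.28,-0.15) + 0.931·(-4.76,1.44) = (-4.5889,1.3303)
  v5: (1-0.931)·(-2.75,-1.57) + 0.931·(-6.8,-2.07) = (-6.5206,-2.0355)
  v6: (1-0.931)·(1.19,-4.75) + 0.931·(2.07,-7.02) = (2.0093,-6.8634)
  v7: (1-0.931)·(4.42,-1.84) + 0.931·(5.52,-0.6) = (5.4441,-0.6856)
Shoelace sum Σ(x_i·y_{i+1} − x_{i+1}·y_i):
  i=1: 7.0419·7.8112 − 0.9769·5.6009 = +49.5346 (running +49.5346)
  i=2: 0.9769·5.1064 − -1.9079·7.8112 = +19.8914 (running +69.4260)
  i=3: -1.9079·1.3303 − -4.5889·5.1064 = +20.8948 (running +90.3207)
  i=4: -4.5889·-2.0355 − -6.5206·1.3303 = +18.0149 (running +108.3356)
  i=5: -6.5206·-6.8634 − 2.0093·-2.0355 = +48.8428 (running +157.1785)
  i=6: 2.0093·-0.6856 − 5.4441·-6.8634 = +35.9874 (running +193.1659)
  i=7: 5.4441·5.6009 − 7.0419·-0.6856 = +35.3195 (running +228.4854)
Area = |Σ|/2 = |228.4854|/2 = 114.2427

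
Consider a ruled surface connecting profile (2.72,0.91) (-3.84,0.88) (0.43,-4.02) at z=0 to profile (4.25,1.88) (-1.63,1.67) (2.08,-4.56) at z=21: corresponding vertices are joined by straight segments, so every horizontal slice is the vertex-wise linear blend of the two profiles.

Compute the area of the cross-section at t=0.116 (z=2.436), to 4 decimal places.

Area at t=0.116: 16.4857

Cross-section at t=0.116: each vertex is (1-t)·p0[i] + t·p1[i].
  v1: (1-0.116)·(2.72,0.91) + 0.116·(4.25,1.88) = (2.8975,1.0225)
  v2: (1-0.116)·(-3.84,0.88) + 0.116·(-1.63,1.67) = (-3.5836,0.9716)
  v3: (1-0.116)·(0.43,-4.02) + 0.116·(2.08,-4.56) = (0.6214,-4.0826)
Shoelace sum Σ(x_i·y_{i+1} − x_{i+1}·y_i):
  i=1: 2.8975·0.9716 − -3.5836·1.0225 = +6.4797 (running +6.4797)
  i=2: -3.5836·-4.0826 − 0.6214·0.9716 = +14.0269 (running +20.5066)
  i=3: 0.6214·1.0225 − 2.8975·-4.0826 = +12.4648 (running +32.9713)
Area = |Σ|/2 = |32.9713|/2 = 16.4857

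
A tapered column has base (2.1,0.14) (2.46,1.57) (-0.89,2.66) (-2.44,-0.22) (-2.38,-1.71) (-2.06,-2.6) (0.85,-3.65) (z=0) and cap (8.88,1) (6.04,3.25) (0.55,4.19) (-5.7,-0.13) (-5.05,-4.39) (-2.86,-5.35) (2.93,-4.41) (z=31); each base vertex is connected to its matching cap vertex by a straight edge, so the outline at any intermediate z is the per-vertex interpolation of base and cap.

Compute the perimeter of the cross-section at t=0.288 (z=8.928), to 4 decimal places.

Cross-section at t=0.288: each vertex is (1-t)·p0[i] + t·p1[i].
  v1: (1-0.288)·(2.1,0.14) + 0.288·(8.88,1) = (4.0526,0.3877)
  v2: (1-0.288)·(2.46,1.57) + 0.288·(6.04,3.25) = (3.4910,2.0538)
  v3: (1-0.288)·(-0.89,2.66) + 0.288·(0.55,4.19) = (-0.4753,3.1006)
  v4: (1-0.288)·(-2.44,-0.22) + 0.288·(-5.7,-0.13) = (-3.3789,-0.1941)
  v5: (1-0.288)·(-2.38,-1.71) + 0.288·(-5.05,-4.39) = (-3.1490,-2.4818)
  v6: (1-0.288)·(-2.06,-2.6) + 0.288·(-2.86,-5.35) = (-2.2904,-3.3920)
  v7: (1-0.288)·(0.85,-3.65) + 0.288·(2.93,-4.41) = (1.4490,-3.8689)
Perimeter = Σ |v_{i+1} − v_i|:
  edge 1→2: √(-0.5616² + 1.6662²) = 1.7583 (running 1.7583)
  edge 2→3: √(-3.9663² + 1.0468²) = 4.1021 (running 5.8604)
  edge 3→4: √(-2.9036² + -3.2947²) = 4.3916 (running 10.2520)
  edge 4→5: √(0.2299² + -2.2878²) = 2.2993 (running 12.5513)
  edge 5→6: √(0.8586² + -0.9102²) = 1.2512 (running 13.8025)
  edge 6→7: √(3.7394² + -0.4769²) = 3.7697 (running 17.5722)
  edge 7→1: √(2.6036² + 4.2566²) = 4.9897 (running 22.5619)
Perimeter = 22.5619

Perimeter at t=0.288: 22.5619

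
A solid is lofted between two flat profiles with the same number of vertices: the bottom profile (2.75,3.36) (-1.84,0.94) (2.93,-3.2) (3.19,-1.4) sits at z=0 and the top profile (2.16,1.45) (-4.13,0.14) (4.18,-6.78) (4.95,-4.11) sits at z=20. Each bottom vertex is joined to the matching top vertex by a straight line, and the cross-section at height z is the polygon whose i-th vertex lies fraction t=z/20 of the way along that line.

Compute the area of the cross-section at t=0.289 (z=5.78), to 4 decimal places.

Cross-section at t=0.289: each vertex is (1-t)·p0[i] + t·p1[i].
  v1: (1-0.289)·(2.75,3.36) + 0.289·(2.16,1.45) = (2.5795,2.8080)
  v2: (1-0.289)·(-1.84,0.94) + 0.289·(-4.13,0.14) = (-2.5018,0.7088)
  v3: (1-0.289)·(2.93,-3.2) + 0.289·(4.18,-6.78) = (3.2913,-4.2346)
  v4: (1-0.289)·(3.19,-1.4) + 0.289·(4.95,-4.11) = (3.6986,-2.1832)
Shoelace sum Σ(x_i·y_{i+1} − x_{i+1}·y_i):
  i=1: 2.5795·0.7088 − -2.5018·2.8080 = +8.8535 (running +8.8535)
  i=2: -2.5018·-4.2346 − 3.2913·0.7088 = +8.2614 (running +17.1148)
  i=3: 3.2913·-2.1832 − 3.6986·-4.2346 = +8.4769 (running +25.5917)
  i=4: 3.6986·2.8080 − 2.5795·-2.1832 = +16.0173 (running +41.6091)
Area = |Σ|/2 = |41.6091|/2 = 20.8045

Area at t=0.289: 20.8045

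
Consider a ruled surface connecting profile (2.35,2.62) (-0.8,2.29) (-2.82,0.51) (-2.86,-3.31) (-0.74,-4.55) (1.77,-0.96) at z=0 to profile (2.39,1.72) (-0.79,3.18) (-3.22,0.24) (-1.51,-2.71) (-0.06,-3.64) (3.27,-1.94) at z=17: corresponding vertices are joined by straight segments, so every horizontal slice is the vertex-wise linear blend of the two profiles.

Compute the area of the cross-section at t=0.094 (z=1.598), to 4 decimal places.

Area at t=0.094: 25.5987

Cross-section at t=0.094: each vertex is (1-t)·p0[i] + t·p1[i].
  v1: (1-0.094)·(2.35,2.62) + 0.094·(2.39,1.72) = (2.3538,2.5354)
  v2: (1-0.094)·(-0.8,2.29) + 0.094·(-0.79,3.18) = (-0.7991,2.3737)
  v3: (1-0.094)·(-2.82,0.51) + 0.094·(-3.22,0.24) = (-2.8576,0.4846)
  v4: (1-0.094)·(-2.86,-3.31) + 0.094·(-1.51,-2.71) = (-2.7331,-3.2536)
  v5: (1-0.094)·(-0.74,-4.55) + 0.094·(-0.06,-3.64) = (-0.6761,-4.4645)
  v6: (1-0.094)·(1.77,-0.96) + 0.094·(3.27,-1.94) = (1.9110,-1.0521)
Shoelace sum Σ(x_i·y_{i+1} − x_{i+1}·y_i):
  i=1: 2.3538·2.3737 − -0.7991·2.5354 = +7.6130 (running +7.6130)
  i=2: -0.7991·0.4846 − -2.8576·2.3737 = +6.3957 (running +14.0087)
  i=3: -2.8576·-3.2536 − -2.7331·0.4846 = +10.6220 (running +24.6307)
  i=4: -2.7331·-4.4645 − -0.6761·-3.2536 = +10.0021 (running +34.6328)
  i=5: -0.6761·-1.0521 − 1.9110·-4.4645 = +9.2429 (running +43.8757)
  i=6: 1.9110·2.5354 − 2.3538·-1.0521 = +7.3216 (running +51.1973)
Area = |Σ|/2 = |51.1973|/2 = 25.5987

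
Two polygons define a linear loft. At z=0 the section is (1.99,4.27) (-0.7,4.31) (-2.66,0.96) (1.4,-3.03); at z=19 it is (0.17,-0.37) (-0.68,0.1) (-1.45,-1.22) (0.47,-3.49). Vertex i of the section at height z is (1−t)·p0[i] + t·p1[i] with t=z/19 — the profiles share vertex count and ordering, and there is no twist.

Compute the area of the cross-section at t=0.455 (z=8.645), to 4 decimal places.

Cross-section at t=0.455: each vertex is (1-t)·p0[i] + t·p1[i].
  v1: (1-0.455)·(1.99,4.27) + 0.455·(0.17,-0.37) = (1.1619,2.1588)
  v2: (1-0.455)·(-0.7,4.31) + 0.455·(-0.68,0.1) = (-0.6909,2.3944)
  v3: (1-0.455)·(-2.66,0.96) + 0.455·(-1.45,-1.22) = (-2.1094,-0.0319)
  v4: (1-0.455)·(1.4,-3.03) + 0.455·(0.47,-3.49) = (0.9768,-3.2393)
Shoelace sum Σ(x_i·y_{i+1} − x_{i+1}·y_i):
  i=1: 1.1619·2.3944 − -0.6909·2.1588 = +4.2736 (running +4.2736)
  i=2: -0.6909·-0.0319 − -2.1094·2.3944 = +5.0730 (running +9.3466)
  i=3: -2.1094·-3.2393 − 0.9768·-0.0319 = +6.8643 (running +16.2109)
  i=4: 0.9768·2.1588 − 1.1619·-3.2393 = +5.8726 (running +22.0835)
Area = |Σ|/2 = |22.0835|/2 = 11.0418

Area at t=0.455: 11.0418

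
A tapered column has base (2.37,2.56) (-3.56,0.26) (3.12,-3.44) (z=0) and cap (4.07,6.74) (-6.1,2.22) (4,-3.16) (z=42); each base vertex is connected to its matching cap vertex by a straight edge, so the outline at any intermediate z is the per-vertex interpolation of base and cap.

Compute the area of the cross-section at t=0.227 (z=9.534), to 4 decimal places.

Cross-section at t=0.227: each vertex is (1-t)·p0[i] + t·p1[i].
  v1: (1-0.227)·(2.37,2.56) + 0.227·(4.07,6.74) = (2.7559,3.5089)
  v2: (1-0.227)·(-3.56,0.26) + 0.227·(-6.1,2.22) = (-4.1366,0.7049)
  v3: (1-0.227)·(3.12,-3.44) + 0.227·(4,-3.16) = (3.3198,-3.3764)
Shoelace sum Σ(x_i·y_{i+1} − x_{i+1}·y_i):
  i=1: 2.7559·0.7049 − -4.1366·3.5089 = +16.4574 (running +16.4574)
  i=2: -4.1366·-3.3764 − 3.3198·0.7049 = +11.6267 (running +28.0841)
  i=3: 3.3198·3.5089 − 2.7559·-3.3764 = +20.9537 (running +49.0378)
Area = |Σ|/2 = |49.0378|/2 = 24.5189

Area at t=0.227: 24.5189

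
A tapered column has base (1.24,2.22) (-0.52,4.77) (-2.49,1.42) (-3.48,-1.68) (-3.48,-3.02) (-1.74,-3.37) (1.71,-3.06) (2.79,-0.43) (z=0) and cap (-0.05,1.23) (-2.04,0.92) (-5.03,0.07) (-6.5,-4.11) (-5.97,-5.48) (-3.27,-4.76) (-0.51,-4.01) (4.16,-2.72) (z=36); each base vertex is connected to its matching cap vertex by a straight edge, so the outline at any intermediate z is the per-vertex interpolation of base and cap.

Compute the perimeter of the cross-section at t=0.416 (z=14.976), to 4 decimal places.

Perimeter at t=0.416: 23.5403

Cross-section at t=0.416: each vertex is (1-t)·p0[i] + t·p1[i].
  v1: (1-0.416)·(1.24,2.22) + 0.416·(-0.05,1.23) = (0.7034,1.8082)
  v2: (1-0.416)·(-0.52,4.77) + 0.416·(-2.04,0.92) = (-1.1523,3.1684)
  v3: (1-0.416)·(-2.49,1.42) + 0.416·(-5.03,0.07) = (-3.5466,0.8584)
  v4: (1-0.416)·(-3.48,-1.68) + 0.416·(-6.5,-4.11) = (-4.7363,-2.6909)
  v5: (1-0.416)·(-3.48,-3.02) + 0.416·(-5.97,-5.48) = (-4.5158,-4.0434)
  v6: (1-0.416)·(-1.74,-3.37) + 0.416·(-3.27,-4.76) = (-2.3765,-3.9482)
  v7: (1-0.416)·(1.71,-3.06) + 0.416·(-0.51,-4.01) = (0.7865,-3.4552)
  v8: (1-0.416)·(2.79,-0.43) + 0.416·(4.16,-2.72) = (3.3599,-1.3826)
Perimeter = Σ |v_{i+1} − v_i|:
  edge 1→2: √(-1.8557² + 1.3602²) = 2.3008 (running 2.3008)
  edge 2→3: √(-2.3943² + -2.3100²) = 3.3270 (running 5.6278)
  edge 3→4: √(-1.1897² + -3.5493²) = 3.7434 (running 9.3712)
  edge 4→5: √(0.2205² + -1.3525²) = 1.3703 (running 10.7415)
  edge 5→6: √(2.1394² + 0.0951²) = 2.1415 (running 12.8830)
  edge 6→7: √(3.1630² + 0.4930²) = 3.2012 (running 16.0841)
  edge 7→8: √(2.5734² + 2.0726²) = 3.3043 (running 19.3884)
  edge 8→1: √(-2.6566² + 3.1908²) = 4.1519 (running 23.5403)
Perimeter = 23.5403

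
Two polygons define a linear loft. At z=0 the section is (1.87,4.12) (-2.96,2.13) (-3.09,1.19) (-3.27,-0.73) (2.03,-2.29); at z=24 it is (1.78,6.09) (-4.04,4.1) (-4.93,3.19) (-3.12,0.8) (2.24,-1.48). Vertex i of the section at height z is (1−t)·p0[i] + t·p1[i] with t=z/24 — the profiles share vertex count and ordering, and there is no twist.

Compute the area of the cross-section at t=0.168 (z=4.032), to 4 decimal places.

Cross-section at t=0.168: each vertex is (1-t)·p0[i] + t·p1[i].
  v1: (1-0.168)·(1.87,4.12) + 0.168·(1.78,6.09) = (1.8549,4.4510)
  v2: (1-0.168)·(-2.96,2.13) + 0.168·(-4.04,4.1) = (-3.1414,2.4610)
  v3: (1-0.168)·(-3.09,1.19) + 0.168·(-4.93,3.19) = (-3.3991,1.5260)
  v4: (1-0.168)·(-3.27,-0.73) + 0.168·(-3.12,0.8) = (-3.2448,-0.4730)
  v5: (1-0.168)·(2.03,-2.29) + 0.168·(2.24,-1.48) = (2.0653,-2.1539)
Shoelace sum Σ(x_i·y_{i+1} − x_{i+1}·y_i):
  i=1: 1.8549·2.4610 − -3.1414·4.4510 = +18.5472 (running +18.5472)
  i=2: -3.1414·1.5260 − -3.3991·2.4610 = +3.5713 (running +22.1185)
  i=3: -3.3991·-0.4730 − -3.2448·1.5260 = +6.5592 (running +28.6777)
  i=4: -3.2448·-2.1539 − 2.0653·-0.4730 = +7.9658 (running +36.6435)
  i=5: 2.0653·4.4510 − 1.8549·-2.1539 = +13.1877 (running +49.8313)
Area = |Σ|/2 = |49.8313|/2 = 24.9156

Area at t=0.168: 24.9156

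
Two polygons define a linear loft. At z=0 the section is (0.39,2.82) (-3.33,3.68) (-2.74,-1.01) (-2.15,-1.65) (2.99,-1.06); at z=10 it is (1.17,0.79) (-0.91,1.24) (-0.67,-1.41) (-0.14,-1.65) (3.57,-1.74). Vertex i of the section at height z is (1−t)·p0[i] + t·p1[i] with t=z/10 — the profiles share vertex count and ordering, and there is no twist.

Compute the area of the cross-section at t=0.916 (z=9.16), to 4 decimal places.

Area at t=0.916: 8.9775

Cross-section at t=0.916: each vertex is (1-t)·p0[i] + t·p1[i].
  v1: (1-0.916)·(0.39,2.82) + 0.916·(1.17,0.79) = (1.1045,0.9605)
  v2: (1-0.916)·(-3.33,3.68) + 0.916·(-0.91,1.24) = (-1.1133,1.4450)
  v3: (1-0.916)·(-2.74,-1.01) + 0.916·(-0.67,-1.41) = (-0.8439,-1.3764)
  v4: (1-0.916)·(-2.15,-1.65) + 0.916·(-0.14,-1.65) = (-0.3088,-1.6500)
  v5: (1-0.916)·(2.99,-1.06) + 0.916·(3.57,-1.74) = (3.5213,-1.6829)
Shoelace sum Σ(x_i·y_{i+1} − x_{i+1}·y_i):
  i=1: 1.1045·1.4450 − -1.1133·0.9605 = +2.6653 (running +2.6653)
  i=2: -1.1133·-1.3764 − -0.8439·1.4450 = +2.7517 (running +5.4169)
  i=3: -0.8439·-1.6500 − -0.3088·-1.3764 = +0.9673 (running +6.3843)
  i=4: -0.3088·-1.6829 − 3.5213·-1.6500 = +6.3299 (running +12.7141)
  i=5: 3.5213·0.9605 − 1.1045·-1.6829 = +5.2410 (running +17.9551)
Area = |Σ|/2 = |17.9551|/2 = 8.9775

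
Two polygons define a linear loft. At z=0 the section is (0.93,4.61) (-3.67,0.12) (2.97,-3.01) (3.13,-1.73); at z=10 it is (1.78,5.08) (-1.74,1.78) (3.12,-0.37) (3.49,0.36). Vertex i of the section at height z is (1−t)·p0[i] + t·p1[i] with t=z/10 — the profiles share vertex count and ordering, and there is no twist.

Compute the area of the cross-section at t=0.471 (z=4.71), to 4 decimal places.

Area at t=0.471: 18.5846

Cross-section at t=0.471: each vertex is (1-t)·p0[i] + t·p1[i].
  v1: (1-0.471)·(0.93,4.61) + 0.471·(1.78,5.08) = (1.3304,4.8314)
  v2: (1-0.471)·(-3.67,0.12) + 0.471·(-1.74,1.78) = (-2.7610,0.9019)
  v3: (1-0.471)·(2.97,-3.01) + 0.471·(3.12,-0.37) = (3.0407,-1.7666)
  v4: (1-0.471)·(3.13,-1.73) + 0.471·(3.49,0.36) = (3.2996,-0.7456)
Shoelace sum Σ(x_i·y_{i+1} − x_{i+1}·y_i):
  i=1: 1.3304·0.9019 − -2.7610·4.8314 = +14.5391 (running +14.5391)
  i=2: -2.7610·-1.7666 − 3.0407·0.9019 = +2.1352 (running +16.6742)
  i=3: 3.0407·-0.7456 − 3.2996·-1.7666 = +3.5617 (running +20.2360)
  i=4: 3.2996·4.8314 − 1.3304·-0.7456 = +16.9333 (running +37.1693)
Area = |Σ|/2 = |37.1693|/2 = 18.5846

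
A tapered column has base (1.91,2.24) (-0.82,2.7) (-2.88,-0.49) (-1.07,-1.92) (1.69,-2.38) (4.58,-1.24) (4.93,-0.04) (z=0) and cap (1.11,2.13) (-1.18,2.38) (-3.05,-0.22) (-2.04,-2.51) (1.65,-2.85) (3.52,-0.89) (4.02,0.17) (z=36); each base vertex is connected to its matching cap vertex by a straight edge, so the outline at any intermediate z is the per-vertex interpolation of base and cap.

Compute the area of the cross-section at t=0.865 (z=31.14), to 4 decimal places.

Cross-section at t=0.865: each vertex is (1-t)·p0[i] + t·p1[i].
  v1: (1-0.865)·(1.91,2.24) + 0.865·(1.11,2.13) = (1.2180,2.1448)
  v2: (1-0.865)·(-0.82,2.7) + 0.865·(-1.18,2.38) = (-1.1314,2.4232)
  v3: (1-0.865)·(-2.88,-0.49) + 0.865·(-3.05,-0.22) = (-3.0271,-0.2565)
  v4: (1-0.865)·(-1.07,-1.92) + 0.865·(-2.04,-2.51) = (-1.9090,-2.4303)
  v5: (1-0.865)·(1.69,-2.38) + 0.865·(1.65,-2.85) = (1.6554,-2.7866)
  v6: (1-0.865)·(4.58,-1.24) + 0.865·(3.52,-0.89) = (3.6631,-0.9373)
  v7: (1-0.865)·(4.93,-0.04) + 0.865·(4.02,0.17) = (4.1428,0.1417)
Shoelace sum Σ(x_i·y_{i+1} − x_{i+1}·y_i):
  i=1: 1.2180·2.4232 − -1.1314·2.1448 = +5.3781 (running +5.3781)
  i=2: -1.1314·-0.2565 − -3.0271·2.4232 = +7.6253 (running +13.0034)
  i=3: -3.0271·-2.4303 − -1.9090·-0.2565 = +6.8672 (running +19.8707)
  i=4: -1.9090·-2.7866 − 1.6554·-2.4303 = +9.3429 (running +29.2135)
  i=5: 1.6554·-0.9373 − 3.6631·-2.7866 = +8.6559 (running +37.8694)
  i=6: 3.6631·0.1417 − 4.1428·-0.9373 = +4.4018 (running +42.2712)
  i=7: 4.1428·2.1448 − 1.2180·0.1417 = +8.7133 (running +50.9844)
Area = |Σ|/2 = |50.9844|/2 = 25.4922

Area at t=0.865: 25.4922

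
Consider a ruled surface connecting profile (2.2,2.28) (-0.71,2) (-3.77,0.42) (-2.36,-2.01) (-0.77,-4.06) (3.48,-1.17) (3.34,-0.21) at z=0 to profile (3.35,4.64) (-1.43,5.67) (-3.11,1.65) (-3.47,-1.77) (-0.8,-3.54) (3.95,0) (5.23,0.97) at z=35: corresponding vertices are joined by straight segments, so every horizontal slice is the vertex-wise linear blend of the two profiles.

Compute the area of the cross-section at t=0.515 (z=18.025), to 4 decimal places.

Area at t=0.515: 39.2469

Cross-section at t=0.515: each vertex is (1-t)·p0[i] + t·p1[i].
  v1: (1-0.515)·(2.2,2.28) + 0.515·(3.35,4.64) = (2.7923,3.4954)
  v2: (1-0.515)·(-0.71,2) + 0.515·(-1.43,5.67) = (-1.0808,3.8901)
  v3: (1-0.515)·(-3.77,0.42) + 0.515·(-3.11,1.65) = (-3.4301,1.0534)
  v4: (1-0.515)·(-2.36,-2.01) + 0.515·(-3.47,-1.77) = (-2.9317,-1.8864)
  v5: (1-0.515)·(-0.77,-4.06) + 0.515·(-0.8,-3.54) = (-0.7854,-3.7922)
  v6: (1-0.515)·(3.48,-1.17) + 0.515·(3.95,0) = (3.7221,-0.5674)
  v7: (1-0.515)·(3.34,-0.21) + 0.515·(5.23,0.97) = (4.3133,0.3977)
Shoelace sum Σ(x_i·y_{i+1} − x_{i+1}·y_i):
  i=1: 2.7923·3.8901 − -1.0808·3.4954 = +14.6398 (running +14.6398)
  i=2: -1.0808·1.0534 − -3.4301·3.8901 = +12.2047 (running +26.8445)
  i=3: -3.4301·-1.8864 − -2.9317·1.0534 = +9.5589 (running +36.4034)
  i=4: -2.9317·-3.7922 − -0.7854·-1.8864 = +9.6357 (running +46.0391)
  i=5: -0.7854·-0.5674 − 3.7221·-3.7922 = +14.5605 (running +60.5996)
  i=6: 3.7221·0.3977 − 4.3133·-0.5674 = +3.9279 (running +64.5275)
  i=7: 4.3133·3.4954 − 2.7923·0.3977 = +13.9664 (running +78.4939)
Area = |Σ|/2 = |78.4939|/2 = 39.2469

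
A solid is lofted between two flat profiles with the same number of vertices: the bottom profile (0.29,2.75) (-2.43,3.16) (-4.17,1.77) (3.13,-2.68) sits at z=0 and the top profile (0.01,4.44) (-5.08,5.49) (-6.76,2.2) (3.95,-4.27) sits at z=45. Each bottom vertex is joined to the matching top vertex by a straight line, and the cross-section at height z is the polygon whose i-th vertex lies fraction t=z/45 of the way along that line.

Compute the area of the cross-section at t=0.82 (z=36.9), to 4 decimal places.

Area at t=0.82: 37.2276

Cross-section at t=0.82: each vertex is (1-t)·p0[i] + t·p1[i].
  v1: (1-0.82)·(0.29,2.75) + 0.82·(0.01,4.44) = (0.0604,4.1358)
  v2: (1-0.82)·(-2.43,3.16) + 0.82·(-5.08,5.49) = (-4.6030,5.0706)
  v3: (1-0.82)·(-4.17,1.77) + 0.82·(-6.76,2.2) = (-6.2938,2.1226)
  v4: (1-0.82)·(3.13,-2.68) + 0.82·(3.95,-4.27) = (3.8024,-3.9838)
Shoelace sum Σ(x_i·y_{i+1} − x_{i+1}·y_i):
  i=1: 0.0604·5.0706 − -4.6030·4.1358 = +19.3434 (running +19.3434)
  i=2: -4.6030·2.1226 − -6.2938·5.0706 = +22.1430 (running +41.4864)
  i=3: -6.2938·-3.9838 − 3.8024·2.1226 = +17.0023 (running +58.4886)
  i=4: 3.8024·4.1358 − 0.0604·-3.9838 = +15.9666 (running +74.4552)
Area = |Σ|/2 = |74.4552|/2 = 37.2276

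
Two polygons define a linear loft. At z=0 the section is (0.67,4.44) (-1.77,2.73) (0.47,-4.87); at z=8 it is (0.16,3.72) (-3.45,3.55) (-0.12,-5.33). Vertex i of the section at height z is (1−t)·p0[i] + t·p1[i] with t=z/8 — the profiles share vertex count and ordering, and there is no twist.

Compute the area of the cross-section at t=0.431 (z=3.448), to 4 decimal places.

Cross-section at t=0.431: each vertex is (1-t)·p0[i] + t·p1[i].
  v1: (1-0.431)·(0.67,4.44) + 0.431·(0.16,3.72) = (0.4502,4.1297)
  v2: (1-0.431)·(-1.77,2.73) + 0.431·(-3.45,3.55) = (-2.4941,3.0834)
  v3: (1-0.431)·(0.47,-4.87) + 0.431·(-0.12,-5.33) = (0.2157,-5.0683)
Shoelace sum Σ(x_i·y_{i+1} − x_{i+1}·y_i):
  i=1: 0.4502·3.0834 − -2.4941·4.1297 = +11.6879 (running +11.6879)
  i=2: -2.4941·-5.0683 − 0.2157·3.0834 = +11.9755 (running +23.6634)
  i=3: 0.2157·4.1297 − 0.4502·-5.0683 = +3.1725 (running +26.8359)
Area = |Σ|/2 = |26.8359|/2 = 13.4179

Area at t=0.431: 13.4179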